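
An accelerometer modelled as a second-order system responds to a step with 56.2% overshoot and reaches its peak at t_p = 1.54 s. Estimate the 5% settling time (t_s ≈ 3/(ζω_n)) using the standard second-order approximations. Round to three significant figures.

The overshoot fixes ζ = −ln(OS)/√(π²+ln²(OS)) = 0.180.
From t_p = π/ω_d, ω_d = π/1.54 = 2.04 rad/s, so ω_n = ω_d/√(1−ζ²) = 2.07 rad/s.
t_s ≈ 3/(ζω_n) = 3/(0.180·2.07) = 8.02 s.

t_s ≈ 8.02 s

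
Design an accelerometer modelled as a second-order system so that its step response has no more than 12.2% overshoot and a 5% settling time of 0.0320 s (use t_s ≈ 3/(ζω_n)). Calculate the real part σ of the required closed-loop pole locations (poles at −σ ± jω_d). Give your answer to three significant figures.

σ ≈ 93.8

The settling-time spec alone fixes σ = ζω_n = 3/t_s = 3/0.0320 = 93.8.
(Overshoot then fixes ζ = 0.556 and hence ω_d = σ·√(1−ζ²)/ζ = 140 rad/s.)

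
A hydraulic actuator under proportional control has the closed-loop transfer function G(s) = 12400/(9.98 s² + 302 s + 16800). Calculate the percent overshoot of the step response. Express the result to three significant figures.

Dividing through by 9.98: denominator becomes s² + 30.26 s + 1683.
So ω_n = √1683 = 41.0 rad/s and ζ = 30.26/(2·41.0) = 0.369.
%OS = 100 e^{−πζ/√(1−ζ²)} with ζ = 0.369 gives 28.8%.

%OS ≈ 28.8%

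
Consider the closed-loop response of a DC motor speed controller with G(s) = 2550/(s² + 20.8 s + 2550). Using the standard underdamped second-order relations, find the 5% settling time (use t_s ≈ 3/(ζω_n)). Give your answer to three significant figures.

ω_n = √2550 = 50.5 rad/s; ζ = 20.8/(2·50.5) = 0.206.
t_s ≈ 3/(ζω_n) = 3/(0.206·50.5) = 0.288 s.

t_s ≈ 0.288 s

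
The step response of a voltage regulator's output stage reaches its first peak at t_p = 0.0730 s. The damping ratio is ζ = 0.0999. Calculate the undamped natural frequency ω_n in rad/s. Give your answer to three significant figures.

ω_n ≈ 43.3 rad/s

Peak time t_p = π/ω_d, so ω_d = π/t_p = π/0.0730 = 43.0 rad/s.
ω_n = ω_d/√(1−ζ²) = 43.0/√0.990 = 43.3 rad/s.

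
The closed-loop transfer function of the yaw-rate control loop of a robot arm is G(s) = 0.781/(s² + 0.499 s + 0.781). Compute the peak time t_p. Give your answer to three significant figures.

t_p ≈ 3.71 s

Matching coefficients with s² + 2ζω_n s + ω_n² gives ω_n² = 0.781 ⇒ ω_n = 0.884 rad/s, and ζ = 0.499/(2ω_n) = 0.282.
ω_d = ω_n√(1−ζ²) = 0.848 rad/s. Then t_p = π/ω_d = 3.71 s.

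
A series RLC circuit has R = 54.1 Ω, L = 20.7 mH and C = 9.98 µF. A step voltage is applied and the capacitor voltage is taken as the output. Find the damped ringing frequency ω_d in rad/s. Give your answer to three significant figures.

For a series RLC circuit (capacitor voltage as output), ω_n = 1/√(LC) = 1/√(20.7 mH · 9.98 µF) = 2200 rad/s.
ζ = (R/2)·√(C/L) = (54.1/2)·√(9.98 µF/20.7 mH) = 0.594.
ω_d = 2200·√(1 − 0.594²) = 1770 rad/s.

ω_d ≈ 1770 rad/s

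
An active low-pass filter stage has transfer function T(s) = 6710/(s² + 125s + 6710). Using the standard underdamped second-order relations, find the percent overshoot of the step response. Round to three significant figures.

ω_n = √6710 = 81.9 rad/s; ζ = 125/(2·81.9) = 0.763.
Overshoot: exp(−π·0.763/√(1−0.763²)) = 0.0245, i.e. 2.45%.

%OS ≈ 2.45%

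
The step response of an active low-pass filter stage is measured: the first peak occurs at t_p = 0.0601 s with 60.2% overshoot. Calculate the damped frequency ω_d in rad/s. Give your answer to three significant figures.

t_p = π/ω_d, so ω_d = π/0.0601 = 52.3 rad/s.

ω_d ≈ 52.3 rad/s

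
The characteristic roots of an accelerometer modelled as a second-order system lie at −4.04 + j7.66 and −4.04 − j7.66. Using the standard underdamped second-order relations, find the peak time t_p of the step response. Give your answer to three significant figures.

t_p = π/ω_d with ω_d = 7.66 (the imaginary part), so t_p = 0.410 s.

t_p ≈ 0.410 s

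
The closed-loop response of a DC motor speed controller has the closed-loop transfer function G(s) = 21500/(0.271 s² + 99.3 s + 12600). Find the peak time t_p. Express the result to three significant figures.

Dividing through by 0.271: denominator becomes s² + 366.4 s + 46490.
So ω_n = √46490 = 216 rad/s and ζ = 366.4/(2·216) = 0.850.
ω_d = 216·√(1 − 0.850²) = 114 rad/s. t_p = π/ω_d = 0.0276 s.

t_p ≈ 0.0276 s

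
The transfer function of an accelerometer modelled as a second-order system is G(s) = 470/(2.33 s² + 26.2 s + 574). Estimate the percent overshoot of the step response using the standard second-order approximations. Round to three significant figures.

%OS ≈ 30.0%

Dividing through by 2.33: denominator becomes s² + 11.24 s + 246.4.
So ω_n = √246.4 = 15.7 rad/s and ζ = 11.24/(2·15.7) = 0.358.
%OS = 100 e^{−πζ/√(1−ζ²)} with ζ = 0.358 gives 30.0%.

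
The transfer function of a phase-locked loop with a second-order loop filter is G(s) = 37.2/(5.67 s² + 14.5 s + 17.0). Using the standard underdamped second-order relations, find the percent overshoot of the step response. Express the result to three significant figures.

%OS ≈ 3.21%

Dividing through by 5.67: denominator becomes s² + 2.557 s + 2.998.
So ω_n = √2.998 = 1.73 rad/s and ζ = 2.557/(2·1.73) = 0.738.
%OS = 100 e^{−πζ/√(1−ζ²)} with ζ = 0.738 gives 3.21%.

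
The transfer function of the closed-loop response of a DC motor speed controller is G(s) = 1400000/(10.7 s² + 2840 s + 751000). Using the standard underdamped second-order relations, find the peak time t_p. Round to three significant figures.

t_p ≈ 0.0137 s

Dividing through by 10.7: denominator becomes s² + 265.4 s + 70190.
So ω_n = √70190 = 265 rad/s and ζ = 265.4/(2·265) = 0.501.
ω_d = 265·√(1 − 0.501²) = 229 rad/s. t_p = π/ω_d = 0.0137 s.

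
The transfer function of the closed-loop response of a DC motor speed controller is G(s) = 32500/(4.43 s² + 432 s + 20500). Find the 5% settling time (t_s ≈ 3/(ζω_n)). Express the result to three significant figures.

Dividing through by 4.43: denominator becomes s² + 97.52 s + 4628.
So ω_n = √4628 = 68.0 rad/s and ζ = 97.52/(2·68.0) = 0.717.
t_s ≈ 3/(ζω_n) = 0.0615 s.

t_s ≈ 0.0615 s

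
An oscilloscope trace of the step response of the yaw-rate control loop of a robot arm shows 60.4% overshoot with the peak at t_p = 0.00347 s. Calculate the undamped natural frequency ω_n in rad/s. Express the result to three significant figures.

ζ from %OS: ζ = |ln 0.604|/√(π²+ln²0.604) = 0.158.
From t_p = π/ω_d, ω_d = π/0.00347 = 905 rad/s, so ω_n = ω_d/√(1−ζ²) = 917 rad/s.

ω_n ≈ 917 rad/s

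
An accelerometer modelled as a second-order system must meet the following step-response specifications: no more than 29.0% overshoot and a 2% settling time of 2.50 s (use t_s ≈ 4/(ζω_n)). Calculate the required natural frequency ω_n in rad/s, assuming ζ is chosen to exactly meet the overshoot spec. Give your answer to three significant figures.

ω_n ≈ 4.36 rad/s

From %OS = 100·exp(−πζ/√(1−ζ²)), invert to get ζ = −ln(OS)/√(π² + ln²(OS)) with OS = 0.290.
−ln 0.290 = 1.238, so ζ = 1.238/√(π² + 1.532) = 0.367.
From t_s ≈ 4/(ζω_n): ω_n = 4/(ζ·t_s) = 4/(0.367·2.50) = 4.36 rad/s.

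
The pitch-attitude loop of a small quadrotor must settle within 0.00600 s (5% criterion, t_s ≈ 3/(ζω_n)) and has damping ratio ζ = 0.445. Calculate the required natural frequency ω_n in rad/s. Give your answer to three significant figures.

ω_n ≈ 1120 rad/s

Rearranging t_s ≈ 3/(ζω_n) gives ω_n = 3/(ζ·t_s) = 3/(0.445 × 0.00600) = 1120 rad/s.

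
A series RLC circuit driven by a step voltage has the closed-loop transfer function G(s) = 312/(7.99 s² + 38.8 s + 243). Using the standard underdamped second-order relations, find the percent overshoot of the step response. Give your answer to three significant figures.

%OS ≈ 21.4%

Dividing through by 7.99: denominator becomes s² + 4.856 s + 30.41.
So ω_n = √30.41 = 5.51 rad/s and ζ = 4.856/(2·5.51) = 0.440.
Overshoot: exp(−π·0.440/√(1−0.440²)) = 0.214, i.e. 21.4%.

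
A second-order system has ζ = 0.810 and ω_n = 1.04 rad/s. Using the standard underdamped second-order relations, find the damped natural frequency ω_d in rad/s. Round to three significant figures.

ω_d = ω_n√(1−ζ²) = 1.04·√0.344 = 0.610 rad/s.

ω_d ≈ 0.610 rad/s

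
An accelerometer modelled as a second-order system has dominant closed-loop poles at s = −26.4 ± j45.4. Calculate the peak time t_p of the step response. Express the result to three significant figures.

t_p = π/ω_d with ω_d = 45.4 (the imaginary part), so t_p = 0.0692 s.

t_p ≈ 0.0692 s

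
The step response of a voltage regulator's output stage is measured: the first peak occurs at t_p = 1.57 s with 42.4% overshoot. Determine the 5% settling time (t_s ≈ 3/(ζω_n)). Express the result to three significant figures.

t_s ≈ 5.49 s

From the overshoot, ζ = −ln(OS)/√(π²+ln²(OS)) = 0.263.
From t_p = π/ω_d, ω_d = π/1.57 = 2.00 rad/s, so ω_n = ω_d/√(1−ζ²) = 2.07 rad/s.
t_s ≈ 3/(ζω_n) = 3/(0.263·2.07) = 5.49 s.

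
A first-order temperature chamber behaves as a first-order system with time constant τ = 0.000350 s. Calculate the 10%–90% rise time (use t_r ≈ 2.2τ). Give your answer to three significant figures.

t_r ≈ 2.2τ = 0.000770 s.

t_r ≈ 0.000770 s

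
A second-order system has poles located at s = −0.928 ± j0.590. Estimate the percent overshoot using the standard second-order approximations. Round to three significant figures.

The poles are at −σ ± jω_d with σ = 0.928 and ω_d = 0.590, so ω_n = √(σ²+ω_d²) = 1.10 rad/s and ζ = σ/ω_n = 0.844.
%OS = 100 e^{−πζ/√(1−ζ²)} with ζ = 0.844 gives 0.714%.

%OS ≈ 0.714%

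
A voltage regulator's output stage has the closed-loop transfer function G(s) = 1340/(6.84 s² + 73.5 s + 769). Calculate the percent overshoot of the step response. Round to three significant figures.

Dividing through by 6.84: denominator becomes s² + 10.75 s + 112.4.
So ω_n = √112.4 = 10.6 rad/s and ζ = 10.75/(2·10.6) = 0.507.
%OS = 100·exp(−πζ/√(1−ζ²)) = 15.8%.

%OS ≈ 15.8%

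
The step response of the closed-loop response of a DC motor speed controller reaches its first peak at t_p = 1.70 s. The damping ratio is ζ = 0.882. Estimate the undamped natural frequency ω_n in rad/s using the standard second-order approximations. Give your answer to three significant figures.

ω_n ≈ 3.92 rad/s

Peak time t_p = π/ω_d, so ω_d = π/t_p = π/1.70 = 1.85 rad/s.
ω_n = ω_d/√(1−ζ²) = 1.85/√0.222 = 3.92 rad/s.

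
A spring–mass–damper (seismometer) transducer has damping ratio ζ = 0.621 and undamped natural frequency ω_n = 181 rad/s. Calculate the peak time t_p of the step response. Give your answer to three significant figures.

t_p ≈ 0.0221 s

The damped frequency is ω_d = ω_n√(1−ζ²) = 181·√(1−0.386) = 142 rad/s.
Peak time t_p = π/ω_d = π/142 = 0.0221 s.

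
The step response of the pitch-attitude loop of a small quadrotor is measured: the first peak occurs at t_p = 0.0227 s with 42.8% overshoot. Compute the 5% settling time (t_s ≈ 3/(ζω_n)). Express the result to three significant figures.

t_s ≈ 0.0802 s

ζ from %OS: ζ = |ln 0.428|/√(π²+ln²0.428) = 0.261.
From t_p = π/ω_d, ω_d = π/0.0227 = 138 rad/s, so ω_n = ω_d/√(1−ζ²) = 143 rad/s.
t_s ≈ 3/(ζω_n) = 3/(0.261·143) = 0.0802 s.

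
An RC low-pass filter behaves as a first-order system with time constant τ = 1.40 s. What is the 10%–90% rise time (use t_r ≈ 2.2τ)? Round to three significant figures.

t_r ≈ 2.2τ = 3.08 s.

t_r ≈ 3.08 s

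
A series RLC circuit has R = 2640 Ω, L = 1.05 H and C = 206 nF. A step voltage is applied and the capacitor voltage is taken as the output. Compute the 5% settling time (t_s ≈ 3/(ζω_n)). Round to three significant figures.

For a series RLC circuit (capacitor voltage as output), ω_n = 1/√(LC) = 1/√(1.05 H · 206 nF) = 2150 rad/s.
ζ = (R/2)·√(C/L) = (2640/2)·√(206 nF/1.05 H) = 0.585.
t_s ≈ 3/(ζω_n) = 0.00239 s.

t_s ≈ 0.00239 s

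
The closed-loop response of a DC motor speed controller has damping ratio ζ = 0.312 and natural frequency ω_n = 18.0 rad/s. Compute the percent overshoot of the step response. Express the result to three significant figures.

%OS ≈ 35.6%

For an underdamped second-order system, %OS = 100·exp(−πζ/√(1−ζ²)).
πζ/√(1−ζ²) = π·0.312/√(1−0.0973) = 1.032, so %OS = 100·e^(−1.032) = 35.6%.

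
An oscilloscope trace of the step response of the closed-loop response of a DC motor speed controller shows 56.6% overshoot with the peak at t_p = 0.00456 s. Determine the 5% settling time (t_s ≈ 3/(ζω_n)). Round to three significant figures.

From the overshoot, ζ = −ln(OS)/√(π²+ln²(OS)) = 0.178.
From t_p = π/ω_d, ω_d = π/0.00456 = 689 rad/s, so ω_n = ω_d/√(1−ζ²) = 700 rad/s.
t_s ≈ 3/(ζω_n) = 3/(0.178·700) = 0.0240 s.

t_s ≈ 0.0240 s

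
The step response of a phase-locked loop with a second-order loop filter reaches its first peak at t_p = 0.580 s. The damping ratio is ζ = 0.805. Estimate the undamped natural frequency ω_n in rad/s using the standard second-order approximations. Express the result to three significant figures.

ω_n ≈ 9.13 rad/s

Peak time t_p = π/ω_d, so ω_d = π/t_p = π/0.580 = 5.42 rad/s.
ω_n = ω_d/√(1−ζ²) = 5.42/√0.352 = 9.13 rad/s.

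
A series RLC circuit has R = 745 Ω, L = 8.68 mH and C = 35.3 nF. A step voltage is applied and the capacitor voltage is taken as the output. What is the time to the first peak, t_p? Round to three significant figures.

t_p ≈ 0.0000833 s

For a series RLC circuit (capacitor voltage as output), ω_n = 1/√(LC) = 1/√(8.68 mH · 35.3 nF) = 57100 rad/s.
ζ = (R/2)·√(C/L) = (745/2)·√(35.3 nF/8.68 mH) = 0.751.
ω_d = 57100·√(1 − 0.751²) = 37700 rad/s. t_p = π/ω_d = 0.0000833 s.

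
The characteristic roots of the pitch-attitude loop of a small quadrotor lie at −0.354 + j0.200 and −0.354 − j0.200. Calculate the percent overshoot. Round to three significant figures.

With σ = 0.354, ω_d = 0.200: ω_n = √(σ²+ω_d²) = 0.407 rad/s, ζ = σ/ω_n = 0.871.
%OS = 100 e^{−πζ/√(1−ζ²)} with ζ = 0.871 gives 0.385%.

%OS ≈ 0.385%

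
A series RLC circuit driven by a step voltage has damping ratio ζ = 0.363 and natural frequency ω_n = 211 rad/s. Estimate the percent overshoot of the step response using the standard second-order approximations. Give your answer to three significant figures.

For an underdamped second-order system, %OS = 100·exp(−πζ/√(1−ζ²)).
πζ/√(1−ζ²) = π·0.363/√(1−0.132) = 1.224, so %OS = 100·e^(−1.224) = 29.4%.

%OS ≈ 29.4%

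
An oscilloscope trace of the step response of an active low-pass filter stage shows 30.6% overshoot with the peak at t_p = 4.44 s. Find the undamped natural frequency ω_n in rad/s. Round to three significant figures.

From the overshoot, ζ = −ln(OS)/√(π²+ln²(OS)) = 0.353.
t_p = π/ω_d ⇒ ω_d = 0.708 rad/s; then ω_n = ω_d/√(1−ζ²) = 0.756 rad/s.

ω_n ≈ 0.756 rad/s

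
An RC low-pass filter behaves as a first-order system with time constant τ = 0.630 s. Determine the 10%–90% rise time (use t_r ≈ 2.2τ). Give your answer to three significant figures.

t_r ≈ 1.39 s

t_r ≈ 2.2τ = 1.39 s.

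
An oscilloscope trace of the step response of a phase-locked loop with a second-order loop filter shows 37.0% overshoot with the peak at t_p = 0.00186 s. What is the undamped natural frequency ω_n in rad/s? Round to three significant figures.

The overshoot fixes ζ = −ln(OS)/√(π²+ln²(OS)) = 0.302.
From t_p = π/ω_d, ω_d = π/0.00186 = 1690 rad/s, so ω_n = ω_d/√(1−ζ²) = 1770 rad/s.

ω_n ≈ 1770 rad/s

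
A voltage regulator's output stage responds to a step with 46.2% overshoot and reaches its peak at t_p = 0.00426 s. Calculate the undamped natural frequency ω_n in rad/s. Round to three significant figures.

From the overshoot, ζ = −ln(OS)/√(π²+ln²(OS)) = 0.239.
From t_p = π/ω_d, ω_d = π/0.00426 = 737 rad/s, so ω_n = ω_d/√(1−ζ²) = 759 rad/s.

ω_n ≈ 759 rad/s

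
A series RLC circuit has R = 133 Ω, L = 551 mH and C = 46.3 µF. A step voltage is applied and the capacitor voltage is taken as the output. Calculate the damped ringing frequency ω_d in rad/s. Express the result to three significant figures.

ω_d ≈ 157 rad/s

For a series RLC circuit (capacitor voltage as output), ω_n = 1/√(LC) = 1/√(551 mH · 46.3 µF) = 198 rad/s.
ζ = (R/2)·√(C/L) = (133/2)·√(46.3 µF/551 mH) = 0.610.
ω_d = 198·√(1 − 0.610²) = 157 rad/s.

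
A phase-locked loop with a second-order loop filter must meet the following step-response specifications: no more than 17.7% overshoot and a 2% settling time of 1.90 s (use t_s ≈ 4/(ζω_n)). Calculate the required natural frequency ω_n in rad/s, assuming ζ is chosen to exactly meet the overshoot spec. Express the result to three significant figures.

ω_n ≈ 4.36 rad/s

ζ = −ln(OS)/√(π² + (ln OS)²). With OS = 0.177, ln OS = −1.732 and ζ = 1.732/3.587 = 0.483.
Then ω_n = 4/(ζ t_s) = 4/(0.483 × 1.90) = 4.36 rad/s.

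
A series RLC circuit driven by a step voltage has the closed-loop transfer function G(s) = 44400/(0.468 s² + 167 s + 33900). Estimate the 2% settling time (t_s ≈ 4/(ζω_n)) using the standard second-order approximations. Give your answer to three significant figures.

t_s ≈ 0.0224 s

Dividing through by 0.468: denominator becomes s² + 356.8 s + 72440.
So ω_n = √72440 = 269 rad/s and ζ = 356.8/(2·269) = 0.663.
t_s ≈ 4/(ζω_n) = 0.0224 s.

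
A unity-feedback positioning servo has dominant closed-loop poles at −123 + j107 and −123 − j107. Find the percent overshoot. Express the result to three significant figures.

%OS ≈ 2.70%

With σ = 123, ω_d = 107: ω_n = √(σ²+ω_d²) = 163 rad/s, ζ = σ/ω_n = 0.754.
%OS = 100 e^{−πζ/√(1−ζ²)} with ζ = 0.754 gives 2.70%.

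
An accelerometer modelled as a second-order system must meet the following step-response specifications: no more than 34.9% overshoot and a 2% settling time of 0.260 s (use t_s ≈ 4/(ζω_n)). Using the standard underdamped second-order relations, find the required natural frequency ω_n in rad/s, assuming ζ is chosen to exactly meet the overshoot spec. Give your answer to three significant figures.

ζ = −ln(OS)/√(π² + (ln OS)²). With OS = 0.349, ln OS = −1.053 and ζ = 1.053/3.313 = 0.318.
From t_s ≈ 4/(ζω_n): ω_n = 4/(ζ·t_s) = 4/(0.318·0.260) = 48.4 rad/s.

ω_n ≈ 48.4 rad/s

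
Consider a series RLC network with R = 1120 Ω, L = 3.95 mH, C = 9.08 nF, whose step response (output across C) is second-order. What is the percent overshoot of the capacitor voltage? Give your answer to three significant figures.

%OS ≈ 0.642%

For a series RLC circuit (capacitor voltage as output), ω_n = 1/√(LC) = 1/√(3.95 mH · 9.08 nF) = 167000 rad/s.
ζ = (R/2)·√(C/L) = (1120/2)·√(9.08 nF/3.95 mH) = 0.849.
%OS = 100·exp(−πζ/√(1−ζ²)) = 0.642%.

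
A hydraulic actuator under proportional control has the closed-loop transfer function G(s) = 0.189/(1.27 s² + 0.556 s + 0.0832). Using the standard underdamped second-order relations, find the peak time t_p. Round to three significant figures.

t_p ≈ 23.7 s

Dividing through by 1.27: denominator becomes s² + 0.4378 s + 0.06551.
So ω_n = √0.06551 = 0.256 rad/s and ζ = 0.4378/(2·0.256) = 0.855.
ω_d = 0.256·√(1 − 0.855²) = 0.133 rad/s. t_p = π/ω_d = 23.7 s.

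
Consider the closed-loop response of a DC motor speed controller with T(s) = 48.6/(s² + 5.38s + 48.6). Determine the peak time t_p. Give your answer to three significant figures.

Comparing the denominator to s² + 2ζω_n s + ω_n²: ω_n = √48.6 = 6.97 rad/s, and 2ζω_n = 5.38 so ζ = 5.38/(2·6.97) = 0.386.
ω_d = 6.97·√(1 − 0.386²) = 6.43 rad/s. Then t_p = π/ω_d = 0.488 s.

t_p ≈ 0.488 s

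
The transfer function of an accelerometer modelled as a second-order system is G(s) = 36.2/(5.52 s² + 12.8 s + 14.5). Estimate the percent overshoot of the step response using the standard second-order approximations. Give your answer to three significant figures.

Dividing through by 5.52: denominator becomes s² + 2.319 s + 2.627.
So ω_n = √2.627 = 1.62 rad/s and ζ = 2.319/(2·1.62) = 0.715.
%OS = 100 e^{−πζ/√(1−ζ²)} with ζ = 0.715 gives 4.01%.

%OS ≈ 4.01%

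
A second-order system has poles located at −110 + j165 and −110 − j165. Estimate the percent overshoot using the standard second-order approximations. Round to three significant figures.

|pole| = ω_n = √(110² + 165²) = 198 rad/s; ζ = cos θ = σ/ω_n = 0.555.
Overshoot: exp(−π·0.555/√(1−0.555²)) = 0.123, i.e. 12.3%.

%OS ≈ 12.3%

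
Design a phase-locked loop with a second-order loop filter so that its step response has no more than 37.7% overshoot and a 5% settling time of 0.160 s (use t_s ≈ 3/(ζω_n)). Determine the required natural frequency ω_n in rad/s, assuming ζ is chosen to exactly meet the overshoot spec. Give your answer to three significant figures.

ω_n ≈ 63.2 rad/s

Inverting the overshoot relation: ζ = |ln 0.377|/√(π² + ln²0.377) = 0.297.
Then ω_n = 3/(ζ t_s) = 3/(0.297 × 0.160) = 63.2 rad/s.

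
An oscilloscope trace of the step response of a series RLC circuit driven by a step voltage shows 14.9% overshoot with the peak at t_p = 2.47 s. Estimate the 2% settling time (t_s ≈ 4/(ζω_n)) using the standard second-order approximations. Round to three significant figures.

ζ from %OS: ζ = |ln 0.149|/√(π²+ln²0.149) = 0.518.
t_p = π/ω_d ⇒ ω_d = 1.27 rad/s; then ω_n = ω_d/√(1−ζ²) = 1.49 rad/s.
t_s ≈ 4/(ζω_n) = 4/(0.518·1.49) = 5.19 s.

t_s ≈ 5.19 s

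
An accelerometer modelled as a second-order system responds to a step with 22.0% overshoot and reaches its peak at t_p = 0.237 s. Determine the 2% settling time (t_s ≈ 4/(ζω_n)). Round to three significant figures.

The overshoot fixes ζ = −ln(OS)/√(π²+ln²(OS)) = 0.434.
From t_p = π/ω_d, ω_d = π/0.237 = 13.3 rad/s, so ω_n = ω_d/√(1−ζ²) = 14.7 rad/s.
t_s ≈ 4/(ζω_n) = 4/(0.434·14.7) = 0.626 s.

t_s ≈ 0.626 s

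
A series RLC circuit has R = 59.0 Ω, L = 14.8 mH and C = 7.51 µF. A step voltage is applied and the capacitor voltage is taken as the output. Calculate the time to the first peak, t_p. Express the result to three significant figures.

t_p ≈ 0.00140 s

For a series RLC circuit (capacitor voltage as output), ω_n = 1/√(LC) = 1/√(14.8 mH · 7.51 µF) = 3000 rad/s.
ζ = (R/2)·√(C/L) = (59.0/2)·√(7.51 µF/14.8 mH) = 0.665.
ω_d = 3000·√(1 − 0.665²) = 2240 rad/s. t_p = π/ω_d = 0.00140 s.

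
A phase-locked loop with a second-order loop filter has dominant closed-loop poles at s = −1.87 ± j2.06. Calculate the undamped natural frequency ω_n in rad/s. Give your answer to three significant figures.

ω_n ≈ 2.78 rad/s

|pole| = ω_n = √(1.87² + 2.06²) = 2.78 rad/s; ζ = cos θ = σ/ω_n = 0.672.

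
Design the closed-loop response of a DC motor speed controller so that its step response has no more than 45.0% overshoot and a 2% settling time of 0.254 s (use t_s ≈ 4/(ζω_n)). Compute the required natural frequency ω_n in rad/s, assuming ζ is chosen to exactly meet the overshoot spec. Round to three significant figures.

ζ = −ln(OS)/√(π² + (ln OS)²). With OS = 0.450, ln OS = −0.7985 and ζ = 0.7985/3.241 = 0.246.
From t_s ≈ 4/(ζω_n): ω_n = 4/(ζ·t_s) = 4/(0.246·0.254) = 63.9 rad/s.

ω_n ≈ 63.9 rad/s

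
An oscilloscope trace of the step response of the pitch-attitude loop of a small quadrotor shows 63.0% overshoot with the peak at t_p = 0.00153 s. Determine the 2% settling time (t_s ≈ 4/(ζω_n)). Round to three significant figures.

t_s ≈ 0.0132 s

From the overshoot, ζ = −ln(OS)/√(π²+ln²(OS)) = 0.146.
t_p = π/ω_d ⇒ ω_d = 2050 rad/s; then ω_n = ω_d/√(1−ζ²) = 2080 rad/s.
t_s ≈ 4/(ζω_n) = 4/(0.146·2080) = 0.0132 s.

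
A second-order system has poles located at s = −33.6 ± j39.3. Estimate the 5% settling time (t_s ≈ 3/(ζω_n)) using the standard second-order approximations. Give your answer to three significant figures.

For poles at −σ ± jω_d, ζω_n = σ = 33.6, so t_s ≈ 3/σ = 0.0893 s.

t_s ≈ 0.0893 s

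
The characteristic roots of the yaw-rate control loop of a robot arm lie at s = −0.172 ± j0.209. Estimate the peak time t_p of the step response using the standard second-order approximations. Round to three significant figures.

t_p ≈ 15.0 s

t_p = π/ω_d with ω_d = 0.209 (the imaginary part), so t_p = 15.0 s.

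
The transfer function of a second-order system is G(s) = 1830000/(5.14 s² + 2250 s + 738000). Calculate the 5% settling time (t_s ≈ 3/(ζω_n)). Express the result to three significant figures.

t_s ≈ 0.0137 s

Dividing through by 5.14: denominator becomes s² + 437.7 s + 143600.
So ω_n = √143600 = 379 rad/s and ζ = 437.7/(2·379) = 0.578.
t_s ≈ 3/(ζω_n) = 0.0137 s.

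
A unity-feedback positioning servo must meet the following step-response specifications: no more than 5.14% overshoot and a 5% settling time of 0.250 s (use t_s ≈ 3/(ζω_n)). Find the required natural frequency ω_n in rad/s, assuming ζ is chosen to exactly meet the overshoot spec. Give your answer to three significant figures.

Inverting the overshoot relation: ζ = |ln 0.0514|/√(π² + ln²0.0514) = 0.687.
From t_s ≈ 3/(ζω_n): ω_n = 3/(ζ·t_s) = 3/(0.687·0.250) = 17.5 rad/s.

ω_n ≈ 17.5 rad/s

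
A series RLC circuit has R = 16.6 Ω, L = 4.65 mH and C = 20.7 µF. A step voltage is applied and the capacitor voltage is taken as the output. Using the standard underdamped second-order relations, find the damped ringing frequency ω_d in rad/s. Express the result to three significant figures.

For a series RLC circuit (capacitor voltage as output), ω_n = 1/√(LC) = 1/√(4.65 mH · 20.7 µF) = 3220 rad/s.
ζ = (R/2)·√(C/L) = (16.6/2)·√(20.7 µF/4.65 mH) = 0.554.
The damped frequency ω_d = ω_n√(1−ζ²) = 2680 rad/s.

ω_d ≈ 2680 rad/s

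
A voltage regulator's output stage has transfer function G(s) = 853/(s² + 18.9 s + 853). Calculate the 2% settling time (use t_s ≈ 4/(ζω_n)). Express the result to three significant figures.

t_s ≈ 0.423 s

ω_n = √853 = 29.2 rad/s; ζ = 18.9/(2·29.2) = 0.324.
t_s ≈ 4/(ζω_n) = 4/(0.324·29.2) = 0.423 s.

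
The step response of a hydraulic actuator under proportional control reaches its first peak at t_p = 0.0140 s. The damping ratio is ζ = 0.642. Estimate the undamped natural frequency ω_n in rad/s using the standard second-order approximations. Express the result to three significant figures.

ω_n ≈ 293 rad/s

Peak time t_p = π/ω_d, so ω_d = π/t_p = π/0.0140 = 224 rad/s.
ω_n = ω_d/√(1−ζ²) = 224/√0.588 = 293 rad/s.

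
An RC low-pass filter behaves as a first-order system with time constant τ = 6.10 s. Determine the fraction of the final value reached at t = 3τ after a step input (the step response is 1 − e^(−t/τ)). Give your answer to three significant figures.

y(t)/y_∞ = 1 − e^(−t/τ) = 1 − e^(−3) = 1 − e^(−3.00) = 0.950.

y/y_∞ ≈ 0.950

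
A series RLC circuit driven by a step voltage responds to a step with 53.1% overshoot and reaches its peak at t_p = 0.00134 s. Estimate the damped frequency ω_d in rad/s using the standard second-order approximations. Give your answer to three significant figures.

t_p = π/ω_d, so ω_d = π/0.00134 = 2340 rad/s.

ω_d ≈ 2340 rad/s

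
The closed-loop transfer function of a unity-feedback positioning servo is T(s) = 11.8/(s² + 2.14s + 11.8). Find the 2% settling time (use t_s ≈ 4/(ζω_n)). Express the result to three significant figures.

t_s ≈ 3.74 s

Matching coefficients with s² + 2ζω_n s + ω_n² gives ω_n² = 11.8 ⇒ ω_n = 3.44 rad/s, and ζ = 2.14/(2ω_n) = 0.311.
t_s ≈ 4/(ζω_n) = 4/(0.311·3.44) = 3.74 s.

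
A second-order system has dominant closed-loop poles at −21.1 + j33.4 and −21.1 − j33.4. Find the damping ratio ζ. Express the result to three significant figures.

|pole| = ω_n = √(21.1² + 33.4²) = 39.5 rad/s; ζ = cos θ = σ/ω_n = 0.534.

ζ ≈ 0.534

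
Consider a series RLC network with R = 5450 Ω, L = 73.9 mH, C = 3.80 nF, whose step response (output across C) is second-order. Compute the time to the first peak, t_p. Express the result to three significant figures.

t_p ≈ 0.0000670 s

For a series RLC circuit (capacitor voltage as output), ω_n = 1/√(LC) = 1/√(73.9 mH · 3.80 nF) = 59700 rad/s.
ζ = (R/2)·√(C/L) = (5450/2)·√(3.80 nF/73.9 mH) = 0.618.
ω_d = 59700·√(1 − 0.618²) = 46900 rad/s. t_p = π/ω_d = 0.0000670 s.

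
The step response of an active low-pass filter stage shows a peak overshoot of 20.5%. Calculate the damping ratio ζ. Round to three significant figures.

From %OS = 100·exp(−πζ/√(1−ζ²)), invert to get ζ = −ln(OS)/√(π² + ln²(OS)) with OS = 0.205.
−ln 0.205 = 1.585, so ζ = 1.585/√(π² + 2.511) = 0.450.

ζ ≈ 0.450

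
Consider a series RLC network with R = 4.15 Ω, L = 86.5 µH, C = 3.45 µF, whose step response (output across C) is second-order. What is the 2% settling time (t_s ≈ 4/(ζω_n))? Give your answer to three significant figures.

t_s ≈ 0.000167 s

For a series RLC circuit (capacitor voltage as output), ω_n = 1/√(LC) = 1/√(86.5 µH · 3.45 µF) = 57900 rad/s.
ζ = (R/2)·√(C/L) = (4.15/2)·√(3.45 µF/86.5 µH) = 0.414.
t_s ≈ 4/(ζω_n) = 0.000167 s.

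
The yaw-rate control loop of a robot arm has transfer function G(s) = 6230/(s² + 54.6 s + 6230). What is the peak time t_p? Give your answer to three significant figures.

Matching coefficients with s² + 2ζω_n s + ω_n² gives ω_n² = 6230 ⇒ ω_n = 78.9 rad/s, and ζ = 54.6/(2ω_n) = 0.346.
ω_d = ω_n√(1−ζ²) = 74.1 rad/s. Then t_p = π/ω_d = 0.0424 s.

t_p ≈ 0.0424 s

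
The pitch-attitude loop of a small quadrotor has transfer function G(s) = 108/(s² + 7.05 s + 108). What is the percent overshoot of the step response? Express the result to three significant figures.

ω_n = √108 = 10.4 rad/s; ζ = 7.05/(2·10.4) = 0.339.
%OS = 100·exp(−πζ/√(1−ζ²)) = 32.2%.

%OS ≈ 32.2%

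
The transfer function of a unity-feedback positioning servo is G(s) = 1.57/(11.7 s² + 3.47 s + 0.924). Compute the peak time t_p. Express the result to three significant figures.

t_p ≈ 13.2 s

Dividing through by 11.7: denominator becomes s² + 0.2966 s + 0.07897.
So ω_n = √0.07897 = 0.281 rad/s and ζ = 0.2966/(2·0.281) = 0.528.
ω_d = ω_n√(1−ζ²) = 0.239 rad/s. t_p = π/ω_d = 13.2 s.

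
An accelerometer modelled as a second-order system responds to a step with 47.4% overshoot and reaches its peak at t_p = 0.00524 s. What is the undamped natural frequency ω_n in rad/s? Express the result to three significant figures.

The overshoot fixes ζ = −ln(OS)/√(π²+ln²(OS)) = 0.231.
From t_p = π/ω_d, ω_d = π/0.00524 = 600 rad/s, so ω_n = ω_d/√(1−ζ²) = 616 rad/s.

ω_n ≈ 616 rad/s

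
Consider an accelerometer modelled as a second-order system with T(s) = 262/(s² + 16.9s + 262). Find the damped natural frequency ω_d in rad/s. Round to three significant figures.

ω_d ≈ 13.8 rad/s

Matching coefficients with s² + 2ζω_n s + ω_n² gives ω_n² = 262 ⇒ ω_n = 16.2 rad/s, and ζ = 16.9/(2ω_n) = 0.522.
The damped frequency ω_d = ω_n√(1−ζ²) = 13.8 rad/s.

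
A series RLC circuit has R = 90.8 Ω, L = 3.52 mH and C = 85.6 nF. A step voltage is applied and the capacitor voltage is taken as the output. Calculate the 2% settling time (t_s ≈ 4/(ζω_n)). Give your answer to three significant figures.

For a series RLC circuit (capacitor voltage as output), ω_n = 1/√(LC) = 1/√(3.52 mH · 85.6 nF) = 57600 rad/s.
ζ = (R/2)·√(C/L) = (90.8/2)·√(85.6 nF/3.52 mH) = 0.224.
t_s ≈ 4/(ζω_n) = 0.000310 s.

t_s ≈ 0.000310 s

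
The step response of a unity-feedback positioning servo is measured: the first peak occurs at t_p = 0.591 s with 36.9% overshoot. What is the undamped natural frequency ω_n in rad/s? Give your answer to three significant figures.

The overshoot fixes ζ = −ln(OS)/√(π²+ln²(OS)) = 0.302.
From t_p = π/ω_d, ω_d = π/0.591 = 5.32 rad/s, so ω_n = ω_d/√(1−ζ²) = 5.58 rad/s.

ω_n ≈ 5.58 rad/s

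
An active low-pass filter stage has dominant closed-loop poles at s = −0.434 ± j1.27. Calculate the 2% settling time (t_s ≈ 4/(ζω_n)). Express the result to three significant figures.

t_s ≈ 9.22 s

For poles at −σ ± jω_d, ζω_n = σ = 0.434, so t_s ≈ 4/σ = 9.22 s.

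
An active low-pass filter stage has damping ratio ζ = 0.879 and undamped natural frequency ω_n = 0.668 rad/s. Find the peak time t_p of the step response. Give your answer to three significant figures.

The damped frequency is ω_d = ω_n√(1−ζ²) = 0.668·√(1−0.773) = 0.319 rad/s.
Peak time t_p = π/ω_d = π/0.319 = 9.86 s.

t_p ≈ 9.86 s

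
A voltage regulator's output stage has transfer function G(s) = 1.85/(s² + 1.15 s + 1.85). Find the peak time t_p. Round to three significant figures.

ω_n = √1.85 = 1.36 rad/s; ζ = 1.15/(2·1.36) = 0.423.
The damped frequency ω_d = ω_n√(1−ζ²) = 1.23 rad/s. Then t_p = π/ω_d = 2.55 s.

t_p ≈ 2.55 s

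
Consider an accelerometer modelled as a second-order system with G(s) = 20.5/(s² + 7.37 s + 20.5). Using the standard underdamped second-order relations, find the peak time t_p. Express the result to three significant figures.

Matching coefficients with s² + 2ζω_n s + ω_n² gives ω_n² = 20.5 ⇒ ω_n = 4.53 rad/s, and ζ = 7.37/(2ω_n) = 0.814.
The damped frequency ω_d = ω_n√(1−ζ²) = 2.63 rad/s. Then t_p = π/ω_d = 1.19 s.

t_p ≈ 1.19 s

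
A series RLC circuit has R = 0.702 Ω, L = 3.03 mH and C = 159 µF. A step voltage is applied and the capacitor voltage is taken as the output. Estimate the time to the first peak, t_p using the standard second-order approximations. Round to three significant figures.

t_p ≈ 0.00219 s

For a series RLC circuit (capacitor voltage as output), ω_n = 1/√(LC) = 1/√(3.03 mH · 159 µF) = 1440 rad/s.
ζ = (R/2)·√(C/L) = (0.702/2)·√(159 µF/3.03 mH) = 0.0804.
ω_d = ω_n√(1−ζ²) = 1440 rad/s. t_p = π/ω_d = 0.00219 s.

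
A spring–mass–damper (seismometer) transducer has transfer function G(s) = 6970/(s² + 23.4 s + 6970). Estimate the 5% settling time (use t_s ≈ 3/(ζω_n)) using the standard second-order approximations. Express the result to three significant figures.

t_s ≈ 0.256 s

Comparing the denominator to s² + 2ζω_n s + ω_n²: ω_n = √6970 = 83.5 rad/s, and 2ζω_n = 23.4 so ζ = 23.4/(2·83.5) = 0.140.
t_s ≈ 3/(ζω_n) = 3/(0.140·83.5) = 0.256 s.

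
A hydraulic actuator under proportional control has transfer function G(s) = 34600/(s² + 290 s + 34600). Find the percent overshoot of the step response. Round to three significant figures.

ω_n = √34600 = 186 rad/s; ζ = 290/(2·186) = 0.780.
Overshoot: exp(−π·0.780/√(1−0.780²)) = 0.0200, i.e. 2.00%.

%OS ≈ 2.00%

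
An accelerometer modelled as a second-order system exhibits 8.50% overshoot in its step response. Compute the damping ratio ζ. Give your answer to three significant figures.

ζ = −ln(OS)/√(π² + (ln OS)²). With OS = 0.0850, ln OS = −2.465 and ζ = 2.465/3.993 = 0.617.

ζ ≈ 0.617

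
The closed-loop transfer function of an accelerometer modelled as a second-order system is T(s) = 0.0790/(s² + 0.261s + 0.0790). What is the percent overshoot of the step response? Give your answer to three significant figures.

%OS ≈ 19.3%

Matching coefficients with s² + 2ζω_n s + ω_n² gives ω_n² = 0.0790 ⇒ ω_n = 0.281 rad/s, and ζ = 0.261/(2ω_n) = 0.464.
%OS = 100 e^{−πζ/√(1−ζ²)} with ζ = 0.464 gives 19.3%.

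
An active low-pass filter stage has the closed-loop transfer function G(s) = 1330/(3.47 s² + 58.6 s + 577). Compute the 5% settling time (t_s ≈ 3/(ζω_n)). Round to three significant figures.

t_s ≈ 0.355 s

Dividing through by 3.47: denominator becomes s² + 16.89 s + 166.3.
So ω_n = √166.3 = 12.9 rad/s and ζ = 16.89/(2·12.9) = 0.655.
t_s ≈ 3/(ζω_n) = 0.355 s.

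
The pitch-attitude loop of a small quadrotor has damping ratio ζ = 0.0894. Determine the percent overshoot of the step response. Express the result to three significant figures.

%OS ≈ 75.4%

For an underdamped second-order system, %OS = 100·exp(−πζ/√(1−ζ²)).
πζ/√(1−ζ²) = π·0.0894/√(1−0.00799) = 0.2820, so %OS = 100·e^(−0.2820) = 75.4%.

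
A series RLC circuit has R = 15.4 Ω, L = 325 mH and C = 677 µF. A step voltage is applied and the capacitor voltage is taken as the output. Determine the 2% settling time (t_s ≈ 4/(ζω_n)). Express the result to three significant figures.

t_s ≈ 0.169 s

For a series RLC circuit (capacitor voltage as output), ω_n = 1/√(LC) = 1/√(325 mH · 677 µF) = 67.4 rad/s.
ζ = (R/2)·√(C/L) = (15.4/2)·√(677 µF/325 mH) = 0.351.
t_s ≈ 4/(ζω_n) = 0.169 s.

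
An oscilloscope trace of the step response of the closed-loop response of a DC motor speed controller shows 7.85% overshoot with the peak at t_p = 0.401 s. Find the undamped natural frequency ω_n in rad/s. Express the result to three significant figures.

ω_n ≈ 10.1 rad/s

ζ from %OS: ζ = |ln 0.0785|/√(π²+ln²0.0785) = 0.629.
t_p = π/ω_d ⇒ ω_d = 7.83 rad/s; then ω_n = ω_d/√(1−ζ²) = 10.1 rad/s.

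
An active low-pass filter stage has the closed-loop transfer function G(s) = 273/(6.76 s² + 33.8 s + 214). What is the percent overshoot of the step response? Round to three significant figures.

%OS ≈ 21.1%

Dividing through by 6.76: denominator becomes s² + 5.000 s + 31.66.
So ω_n = √31.66 = 5.63 rad/s and ζ = 5.000/(2·5.63) = 0.444.
Overshoot: exp(−π·0.444/√(1−0.444²)) = 0.211, i.e. 21.1%.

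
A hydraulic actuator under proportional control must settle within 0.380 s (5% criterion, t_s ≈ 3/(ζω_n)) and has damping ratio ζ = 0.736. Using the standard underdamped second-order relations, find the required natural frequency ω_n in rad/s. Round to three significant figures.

ω_n ≈ 10.7 rad/s

Rearranging t_s ≈ 3/(ζω_n) gives ω_n = 3/(ζ·t_s) = 3/(0.736 × 0.380) = 10.7 rad/s.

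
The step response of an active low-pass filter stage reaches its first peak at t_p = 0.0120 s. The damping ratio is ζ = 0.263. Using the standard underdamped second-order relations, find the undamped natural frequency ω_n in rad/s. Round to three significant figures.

ω_n ≈ 271 rad/s

Peak time t_p = π/ω_d, so ω_d = π/t_p = π/0.0120 = 262 rad/s.
ω_n = ω_d/√(1−ζ²) = 262/√0.931 = 271 rad/s.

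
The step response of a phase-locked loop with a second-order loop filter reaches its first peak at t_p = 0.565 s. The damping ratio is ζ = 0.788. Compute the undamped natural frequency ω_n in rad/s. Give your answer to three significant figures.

ω_n ≈ 9.03 rad/s

Peak time t_p = π/ω_d, so ω_d = π/t_p = π/0.565 = 5.56 rad/s.
ω_n = ω_d/√(1−ζ²) = 5.56/√0.379 = 9.03 rad/s.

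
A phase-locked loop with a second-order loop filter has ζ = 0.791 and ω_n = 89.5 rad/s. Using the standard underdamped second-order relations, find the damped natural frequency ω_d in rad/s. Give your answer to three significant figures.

ω_d ≈ 54.8 rad/s

ω_d = ω_n√(1−ζ²) = 89.5·√0.374 = 54.8 rad/s.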